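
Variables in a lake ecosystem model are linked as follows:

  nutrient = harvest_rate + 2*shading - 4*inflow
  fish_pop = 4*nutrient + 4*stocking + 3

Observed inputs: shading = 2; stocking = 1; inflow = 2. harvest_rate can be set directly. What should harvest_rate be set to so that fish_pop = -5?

harvest_rate = 1

Substituting into the nutrient equation gives nutrient = harvest_rate - 4.
So fish_pop = 4*harvest_rate - 9.
Solve 4*harvest_rate - 9 = -5: harvest_rate = (-5 + 9) / 4 = 1.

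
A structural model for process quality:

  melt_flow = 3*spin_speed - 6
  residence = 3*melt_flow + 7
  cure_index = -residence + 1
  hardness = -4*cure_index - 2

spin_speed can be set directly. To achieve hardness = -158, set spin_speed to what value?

Substituting into the residence equation gives residence = 9*spin_speed - 11.
This gives cure_index = -9*spin_speed + 12.
This gives hardness = 36*spin_speed - 50.
Solve 36*spin_speed - 50 = -158: spin_speed = (-158 + 50) / 36 = -3.

spin_speed = -3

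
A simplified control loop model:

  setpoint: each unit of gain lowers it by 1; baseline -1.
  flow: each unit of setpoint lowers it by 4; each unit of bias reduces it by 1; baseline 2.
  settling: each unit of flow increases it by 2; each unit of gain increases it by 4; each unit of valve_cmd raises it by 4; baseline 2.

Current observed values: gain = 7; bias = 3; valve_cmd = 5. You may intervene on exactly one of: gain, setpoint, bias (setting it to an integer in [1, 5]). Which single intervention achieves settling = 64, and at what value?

set gain = 3

Intervening on gain: with other inputs at their observed values, settling = 12*gain + 28. Solving for 64 gives gain = 3, within [1, 5].
Intervening on setpoint: settling = -8*setpoint + 48. Reaching 64 requires setpoint = -2, outside [1, 5].
Intervening on bias: settling = -2*bias + 118. Reaching 64 requires bias = 27, outside [1, 5].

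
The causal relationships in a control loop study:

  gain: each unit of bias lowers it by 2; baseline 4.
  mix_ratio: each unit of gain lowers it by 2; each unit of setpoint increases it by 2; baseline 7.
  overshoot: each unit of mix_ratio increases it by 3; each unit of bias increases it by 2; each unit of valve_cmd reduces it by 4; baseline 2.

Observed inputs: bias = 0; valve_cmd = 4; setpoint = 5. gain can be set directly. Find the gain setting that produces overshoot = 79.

gain = -7

Intervening on gain fixes its value directly, overriding its dependence on bias.
Substituting into the mix_ratio equation gives mix_ratio = -2*gain + 17.
This gives overshoot = -6*gain + 37.
Solve -6*gain + 37 = 79: gain = (79 - 37) / -6 = -7.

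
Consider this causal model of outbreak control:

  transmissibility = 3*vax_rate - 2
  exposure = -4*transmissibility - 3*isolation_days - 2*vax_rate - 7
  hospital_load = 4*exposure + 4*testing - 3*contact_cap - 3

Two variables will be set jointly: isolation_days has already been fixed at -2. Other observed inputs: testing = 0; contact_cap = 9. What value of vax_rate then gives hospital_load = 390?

With isolation_days held at -2:
Substituting into the exposure equation gives exposure = -14*vax_rate + 7.
This gives hospital_load = -56*vax_rate - 2.
Solve -56*vax_rate - 2 = 390: vax_rate = (390 + 2) / -56 = -7.

vax_rate = -7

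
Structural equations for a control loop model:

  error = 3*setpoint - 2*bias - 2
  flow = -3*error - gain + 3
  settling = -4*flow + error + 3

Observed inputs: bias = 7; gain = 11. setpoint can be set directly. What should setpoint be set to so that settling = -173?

Substituting into the error equation gives error = 3*setpoint - 16.
This gives flow = -9*setpoint + 40.
Substituting into the settling equation gives settling = 39*setpoint - 173.
Solve 39*setpoint - 173 = -173: setpoint = (-173 + 173) / 39 = 0.

setpoint = 0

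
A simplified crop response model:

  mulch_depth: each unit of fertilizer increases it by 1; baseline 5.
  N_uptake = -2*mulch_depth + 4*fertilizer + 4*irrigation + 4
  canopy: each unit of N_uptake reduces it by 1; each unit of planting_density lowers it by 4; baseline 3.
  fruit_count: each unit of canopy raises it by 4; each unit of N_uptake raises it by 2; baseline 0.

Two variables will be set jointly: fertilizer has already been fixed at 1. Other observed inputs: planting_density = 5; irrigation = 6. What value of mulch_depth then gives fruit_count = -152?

mulch_depth = -5

With fertilizer held at 1:
Intervening on mulch_depth fixes its value directly, overriding its dependence on fertilizer.
Substituting into the N_uptake equation gives N_uptake = -2*mulch_depth + 32.
Substituting into the canopy equation gives canopy = 2*mulch_depth - 49.
Substituting into the fruit_count equation gives fruit_count = 4*mulch_depth - 132.
Solve 4*mulch_depth - 132 = -152: mulch_depth = (-152 + 132) / 4 = -5.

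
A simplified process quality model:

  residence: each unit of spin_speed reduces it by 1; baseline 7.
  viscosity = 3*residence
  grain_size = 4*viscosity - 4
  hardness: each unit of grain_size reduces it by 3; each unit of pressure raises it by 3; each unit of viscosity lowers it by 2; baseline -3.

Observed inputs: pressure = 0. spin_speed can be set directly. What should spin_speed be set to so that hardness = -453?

spin_speed = -4

Substituting into the viscosity equation gives viscosity = -3*spin_speed + 21.
Substituting into the grain_size equation gives grain_size = -12*spin_speed + 80.
Substituting into the hardness equation gives hardness = 42*spin_speed - 285.
Solve 42*spin_speed - 285 = -453: spin_speed = (-453 + 285) / 42 = -4.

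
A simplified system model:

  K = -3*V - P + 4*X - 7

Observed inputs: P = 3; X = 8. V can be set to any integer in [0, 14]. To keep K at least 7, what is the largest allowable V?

Substituting into the K equation gives K = -3*V + 22.
Require -3*V + 22 ≥ 7, so V ≤ 5.
The largest integer in [0, 14] satisfying this is 5.

V = 5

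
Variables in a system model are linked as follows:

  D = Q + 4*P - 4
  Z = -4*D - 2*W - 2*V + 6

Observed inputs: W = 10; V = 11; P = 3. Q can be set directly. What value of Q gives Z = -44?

Q = -6

Substituting into the D equation gives D = Q + 8.
Substituting into the Z equation gives Z = -4*Q - 68.
Solve -4*Q - 68 = -44: Q = (-44 + 68) / -4 = -6.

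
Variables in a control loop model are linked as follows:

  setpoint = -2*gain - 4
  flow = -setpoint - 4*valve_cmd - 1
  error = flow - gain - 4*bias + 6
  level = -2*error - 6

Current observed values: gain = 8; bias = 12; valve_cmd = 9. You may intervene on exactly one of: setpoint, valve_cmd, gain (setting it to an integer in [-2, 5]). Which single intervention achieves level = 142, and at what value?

Intervening on setpoint: level = 2*setpoint + 168. Reaching 142 requires setpoint = -13, outside [-2, 5].
Intervening on valve_cmd: level = 8*valve_cmd + 56. Reaching 142 requires valve_cmd = 43/4, not an integer.
Intervening on gain: with other inputs at their observed values, level = -2*gain + 144. Solving for 142 gives gain = 1, within [-2, 5].

set gain = 1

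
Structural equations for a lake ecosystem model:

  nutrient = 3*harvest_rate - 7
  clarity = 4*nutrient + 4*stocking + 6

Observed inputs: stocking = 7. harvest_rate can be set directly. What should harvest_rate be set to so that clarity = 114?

harvest_rate = 9

Substituting into the clarity equation gives clarity = 12*harvest_rate + 6.
Solve 12*harvest_rate + 6 = 114: harvest_rate = (114 - 6) / 12 = 9.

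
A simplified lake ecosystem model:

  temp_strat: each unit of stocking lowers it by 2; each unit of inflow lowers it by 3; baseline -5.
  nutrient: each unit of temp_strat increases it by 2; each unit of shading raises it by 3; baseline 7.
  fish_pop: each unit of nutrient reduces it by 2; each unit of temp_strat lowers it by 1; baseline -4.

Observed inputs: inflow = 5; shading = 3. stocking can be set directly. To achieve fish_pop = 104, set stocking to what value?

stocking = 4

Substituting into the temp_strat equation gives temp_strat = -2*stocking - 20.
Substituting into the nutrient equation gives nutrient = -4*stocking - 24.
Substituting into the fish_pop equation gives fish_pop = 10*stocking + 64.
Solve 10*stocking + 64 = 104: stocking = (104 - 64) / 10 = 4.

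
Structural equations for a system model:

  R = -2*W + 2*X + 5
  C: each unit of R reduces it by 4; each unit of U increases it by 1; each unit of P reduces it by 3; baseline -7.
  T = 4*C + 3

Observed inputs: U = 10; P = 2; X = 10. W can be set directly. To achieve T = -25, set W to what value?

W = 12

Substituting into the R equation gives R = -2*W + 25.
Substituting into the C equation gives C = 8*W - 103.
T becomes 32*W - 409.
Solve 32*W - 409 = -25: W = (-25 + 409) / 32 = 12.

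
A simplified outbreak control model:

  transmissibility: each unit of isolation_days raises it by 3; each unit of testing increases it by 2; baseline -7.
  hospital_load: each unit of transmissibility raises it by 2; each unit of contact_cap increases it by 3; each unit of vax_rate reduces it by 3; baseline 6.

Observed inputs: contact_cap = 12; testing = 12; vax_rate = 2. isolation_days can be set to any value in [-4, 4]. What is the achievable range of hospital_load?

46 to 94

Substituting into the transmissibility equation gives transmissibility = 3*isolation_days + 17.
Substituting into the hospital_load equation gives hospital_load = 6*isolation_days + 70.
Linear in isolation_days, so extremes are at the endpoints: isolation_days = -4 gives hospital_load = 46; isolation_days = 4 gives hospital_load = 94.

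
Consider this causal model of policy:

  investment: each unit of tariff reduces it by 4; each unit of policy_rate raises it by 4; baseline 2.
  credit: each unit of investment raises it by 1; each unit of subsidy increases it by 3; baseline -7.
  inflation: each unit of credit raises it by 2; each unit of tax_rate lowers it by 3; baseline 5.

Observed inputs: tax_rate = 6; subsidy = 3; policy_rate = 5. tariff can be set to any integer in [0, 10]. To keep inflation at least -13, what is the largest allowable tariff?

tariff = 6

Substituting into the investment equation gives investment = -4*tariff + 22.
Substituting into the credit equation gives credit = -4*tariff + 24.
This gives inflation = -8*tariff + 35.
Require -8*tariff + 35 ≥ -13, so tariff ≤ 6.
The largest integer in [0, 10] satisfying this is 6.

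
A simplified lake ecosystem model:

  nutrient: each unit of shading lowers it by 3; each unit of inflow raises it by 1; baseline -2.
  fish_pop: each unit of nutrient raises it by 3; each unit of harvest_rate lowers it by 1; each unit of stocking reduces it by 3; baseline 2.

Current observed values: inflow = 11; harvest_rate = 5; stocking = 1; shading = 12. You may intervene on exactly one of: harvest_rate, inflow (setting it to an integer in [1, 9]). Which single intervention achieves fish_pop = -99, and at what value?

set inflow = 7

Intervening on harvest_rate: fish_pop = -harvest_rate - 82. Reaching -99 requires harvest_rate = 17, outside [1, 9].
Intervening on inflow: with other inputs at their observed values, fish_pop = 3*inflow - 120. Solving for -99 gives inflow = 7, within [1, 9].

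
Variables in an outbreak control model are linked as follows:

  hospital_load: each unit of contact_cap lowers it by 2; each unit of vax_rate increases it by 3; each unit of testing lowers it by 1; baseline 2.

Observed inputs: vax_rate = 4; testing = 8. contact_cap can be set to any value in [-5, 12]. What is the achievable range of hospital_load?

Substituting into the hospital_load equation gives hospital_load = -2*contact_cap + 6.
Linear in contact_cap, so extremes are at the endpoints: contact_cap = -5 gives hospital_load = 16; contact_cap = 12 gives hospital_load = -18.

-18 to 16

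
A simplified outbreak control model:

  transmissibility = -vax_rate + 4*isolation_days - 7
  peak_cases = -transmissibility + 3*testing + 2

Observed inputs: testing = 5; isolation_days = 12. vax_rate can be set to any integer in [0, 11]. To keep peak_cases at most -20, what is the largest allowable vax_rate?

vax_rate = 4

Substituting into the transmissibility equation gives transmissibility = -vax_rate + 41.
This gives peak_cases = vax_rate - 24.
Require vax_rate - 24 ≤ -20, so vax_rate ≤ 4.
The largest integer in [0, 11] satisfying this is 4.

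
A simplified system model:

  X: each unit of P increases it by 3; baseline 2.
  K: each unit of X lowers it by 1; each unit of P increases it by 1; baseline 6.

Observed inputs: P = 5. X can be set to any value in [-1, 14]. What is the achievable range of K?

Intervening on X fixes its value directly, overriding its dependence on P.
Substituting into the K equation gives K = -X + 11.
Linear in X, so extremes are at the endpoints: X = -1 gives K = 12; X = 14 gives K = -3.

-3 to 12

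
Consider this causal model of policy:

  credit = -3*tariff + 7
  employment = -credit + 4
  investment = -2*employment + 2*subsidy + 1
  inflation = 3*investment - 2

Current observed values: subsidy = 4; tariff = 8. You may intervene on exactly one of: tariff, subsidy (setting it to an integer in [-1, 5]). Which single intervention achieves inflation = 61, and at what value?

Intervening on tariff: with other inputs at their observed values, inflation = -18*tariff + 43. Solving for 61 gives tariff = -1, within [-1, 5].
Intervening on subsidy: inflation = 6*subsidy - 125. Reaching 61 requires subsidy = 31, outside [-1, 5].

set tariff = -1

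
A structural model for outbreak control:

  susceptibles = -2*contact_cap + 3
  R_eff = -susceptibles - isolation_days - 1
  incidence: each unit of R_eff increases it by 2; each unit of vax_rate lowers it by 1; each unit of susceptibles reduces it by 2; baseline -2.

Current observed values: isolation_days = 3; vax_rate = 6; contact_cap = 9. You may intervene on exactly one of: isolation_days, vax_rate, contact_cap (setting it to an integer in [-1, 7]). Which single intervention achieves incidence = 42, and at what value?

Intervening on isolation_days: with other inputs at their observed values, incidence = -2*isolation_days + 50. Solving for 42 gives isolation_days = 4, within [-1, 7].
Intervening on vax_rate: incidence = -vax_rate + 50. Reaching 42 requires vax_rate = 8, outside [-1, 7].
Intervening on contact_cap: incidence = 8*contact_cap - 28. Reaching 42 requires contact_cap = 35/4, not an integer.

set isolation_days = 4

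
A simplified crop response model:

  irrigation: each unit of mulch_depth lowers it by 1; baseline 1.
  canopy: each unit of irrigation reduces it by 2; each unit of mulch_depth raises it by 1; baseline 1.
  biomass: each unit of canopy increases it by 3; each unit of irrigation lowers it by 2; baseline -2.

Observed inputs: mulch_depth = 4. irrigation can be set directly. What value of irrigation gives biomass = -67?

Intervening on irrigation fixes its value directly, overriding its dependence on mulch_depth.
Substituting into the canopy equation gives canopy = -2*irrigation + 5.
biomass becomes -8*irrigation + 13.
Solve -8*irrigation + 13 = -67: irrigation = (-67 - 13) / -8 = 10.

irrigation = 10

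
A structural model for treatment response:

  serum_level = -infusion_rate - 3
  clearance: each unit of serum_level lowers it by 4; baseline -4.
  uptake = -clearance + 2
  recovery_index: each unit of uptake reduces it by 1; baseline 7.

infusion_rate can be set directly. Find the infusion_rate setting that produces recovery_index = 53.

infusion_rate = 10

Substituting into the clearance equation gives clearance = 4*infusion_rate + 8.
This gives uptake = -4*infusion_rate - 6.
recovery_index becomes 4*infusion_rate + 13.
Solve 4*infusion_rate + 13 = 53: infusion_rate = (53 - 13) / 4 = 10.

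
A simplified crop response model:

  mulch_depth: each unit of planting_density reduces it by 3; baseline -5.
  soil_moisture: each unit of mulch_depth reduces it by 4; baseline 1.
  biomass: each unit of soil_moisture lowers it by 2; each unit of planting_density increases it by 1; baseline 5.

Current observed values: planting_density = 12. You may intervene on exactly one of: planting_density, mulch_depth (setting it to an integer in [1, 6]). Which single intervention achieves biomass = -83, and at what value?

Intervening on planting_density: with other inputs at their observed values, biomass = -23*planting_density - 37. Solving for -83 gives planting_density = 2, within [1, 6].
Intervening on mulch_depth: biomass = 8*mulch_depth + 15. Reaching -83 requires mulch_depth = -49/4, not an integer.

set planting_density = 2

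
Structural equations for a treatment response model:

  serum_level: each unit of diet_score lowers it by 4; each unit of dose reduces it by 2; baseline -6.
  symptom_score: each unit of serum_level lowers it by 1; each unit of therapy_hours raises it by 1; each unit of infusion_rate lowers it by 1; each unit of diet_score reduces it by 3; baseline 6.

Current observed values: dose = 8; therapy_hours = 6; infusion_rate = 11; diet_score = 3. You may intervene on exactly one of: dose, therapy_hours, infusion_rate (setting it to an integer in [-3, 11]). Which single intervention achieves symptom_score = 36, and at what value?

Intervening on dose: symptom_score = 2*dose + 10. Reaching 36 requires dose = 13, outside [-3, 11].
Intervening on therapy_hours: symptom_score = therapy_hours + 20. Reaching 36 requires therapy_hours = 16, outside [-3, 11].
Intervening on infusion_rate: with other inputs at their observed values, symptom_score = -infusion_rate + 37. Solving for 36 gives infusion_rate = 1, within [-3, 11].

set infusion_rate = 1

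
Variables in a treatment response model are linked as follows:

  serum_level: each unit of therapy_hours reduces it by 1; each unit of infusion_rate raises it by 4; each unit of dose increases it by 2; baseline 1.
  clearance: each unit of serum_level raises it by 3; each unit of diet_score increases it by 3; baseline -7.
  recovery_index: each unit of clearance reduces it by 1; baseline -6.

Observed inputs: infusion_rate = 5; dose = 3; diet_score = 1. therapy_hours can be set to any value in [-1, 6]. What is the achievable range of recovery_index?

Substituting into the serum_level equation gives serum_level = -therapy_hours + 27.
Substituting into the clearance equation gives clearance = -3*therapy_hours + 77.
Substituting into the recovery_index equation gives recovery_index = 3*therapy_hours - 83.
Linear in therapy_hours, so extremes are at the endpoints: therapy_hours = -1 gives recovery_index = -86; therapy_hours = 6 gives recovery_index = -65.

-86 to -65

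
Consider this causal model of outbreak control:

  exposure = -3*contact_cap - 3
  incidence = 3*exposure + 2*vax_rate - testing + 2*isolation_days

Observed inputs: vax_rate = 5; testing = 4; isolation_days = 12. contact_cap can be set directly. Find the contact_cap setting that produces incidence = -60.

Substituting into the incidence equation gives incidence = -9*contact_cap + 21.
Solve -9*contact_cap + 21 = -60: contact_cap = (-60 - 21) / -9 = 9.

contact_cap = 9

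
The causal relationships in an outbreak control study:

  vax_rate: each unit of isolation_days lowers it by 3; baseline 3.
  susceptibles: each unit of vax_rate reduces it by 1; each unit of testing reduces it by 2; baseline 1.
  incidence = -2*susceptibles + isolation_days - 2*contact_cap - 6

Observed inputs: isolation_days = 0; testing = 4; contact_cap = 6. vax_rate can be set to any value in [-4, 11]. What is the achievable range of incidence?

Intervening on vax_rate fixes its value directly, overriding its dependence on isolation_days.
Substituting into the susceptibles equation gives susceptibles = -vax_rate - 7.
incidence becomes 2*vax_rate - 4.
Linear in vax_rate, so extremes are at the endpoints: vax_rate = -4 gives incidence = -12; vax_rate = 11 gives incidence = 18.

-12 to 18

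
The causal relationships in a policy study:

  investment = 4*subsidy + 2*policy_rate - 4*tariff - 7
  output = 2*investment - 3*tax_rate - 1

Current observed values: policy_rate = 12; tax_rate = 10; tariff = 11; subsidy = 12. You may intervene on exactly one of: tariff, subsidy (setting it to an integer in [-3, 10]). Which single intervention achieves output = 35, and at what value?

Intervening on tariff: with other inputs at their observed values, output = -8*tariff + 99. Solving for 35 gives tariff = 8, within [-3, 10].
Intervening on subsidy: output = 8*subsidy - 85. Reaching 35 requires subsidy = 15, outside [-3, 10].

set tariff = 8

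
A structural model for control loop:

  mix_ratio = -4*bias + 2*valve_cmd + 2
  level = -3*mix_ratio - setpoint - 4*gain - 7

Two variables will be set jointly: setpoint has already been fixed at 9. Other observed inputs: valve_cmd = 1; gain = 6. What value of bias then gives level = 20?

With setpoint held at 9:
Substituting into the mix_ratio equation gives mix_ratio = -4*bias + 4.
So level = 12*bias - 52.
Solve 12*bias - 52 = 20: bias = (20 + 52) / 12 = 6.

bias = 6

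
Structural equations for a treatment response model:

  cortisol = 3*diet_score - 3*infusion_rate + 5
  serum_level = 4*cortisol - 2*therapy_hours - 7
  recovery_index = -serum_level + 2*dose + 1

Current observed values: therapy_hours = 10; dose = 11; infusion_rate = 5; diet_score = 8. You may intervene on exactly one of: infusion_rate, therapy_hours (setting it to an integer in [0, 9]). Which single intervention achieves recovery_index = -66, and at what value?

set infusion_rate = 0

Intervening on infusion_rate: with other inputs at their observed values, recovery_index = 12*infusion_rate - 66. Solving for -66 gives infusion_rate = 0, within [0, 9].
Intervening on therapy_hours: recovery_index = 2*therapy_hours - 26. Reaching -66 requires therapy_hours = -20, outside [0, 9].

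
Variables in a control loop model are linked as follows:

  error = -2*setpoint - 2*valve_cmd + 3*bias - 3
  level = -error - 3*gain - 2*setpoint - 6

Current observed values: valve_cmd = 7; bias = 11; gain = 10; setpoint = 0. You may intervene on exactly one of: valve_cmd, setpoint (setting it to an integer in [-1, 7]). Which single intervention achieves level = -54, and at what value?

set valve_cmd = 6

Intervening on valve_cmd: with other inputs at their observed values, level = 2*valve_cmd - 66. Solving for -54 gives valve_cmd = 6, within [-1, 7].
Intervening on setpoint: the paths from setpoint to level cancel (net effect zero), leaving level = -52; -54 is unreachable this way.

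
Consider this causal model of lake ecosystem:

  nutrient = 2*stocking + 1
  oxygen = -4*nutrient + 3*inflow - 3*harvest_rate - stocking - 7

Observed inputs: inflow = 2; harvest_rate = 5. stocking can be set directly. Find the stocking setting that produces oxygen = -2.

Substituting into the oxygen equation gives oxygen = -9*stocking - 20.
Solve -9*stocking - 20 = -2: stocking = (-2 + 20) / -9 = -2.

stocking = -2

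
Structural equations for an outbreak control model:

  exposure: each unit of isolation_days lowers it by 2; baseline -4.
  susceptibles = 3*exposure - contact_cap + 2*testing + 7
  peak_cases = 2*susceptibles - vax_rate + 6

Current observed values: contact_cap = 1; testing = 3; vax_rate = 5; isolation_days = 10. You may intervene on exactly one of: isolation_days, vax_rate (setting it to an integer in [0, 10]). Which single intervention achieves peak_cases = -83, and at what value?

set isolation_days = 7

Intervening on isolation_days: with other inputs at their observed values, peak_cases = -12*isolation_days + 1. Solving for -83 gives isolation_days = 7, within [0, 10].
Intervening on vax_rate: peak_cases = -vax_rate - 114. Reaching -83 requires vax_rate = -31, outside [0, 10].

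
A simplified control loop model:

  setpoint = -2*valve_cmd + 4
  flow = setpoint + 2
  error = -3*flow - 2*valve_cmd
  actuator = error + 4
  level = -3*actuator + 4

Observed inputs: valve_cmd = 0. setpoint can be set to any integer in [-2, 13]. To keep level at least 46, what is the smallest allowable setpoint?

Intervening on setpoint fixes its value directly, overriding its dependence on valve_cmd.
Substituting into the error equation gives error = -3*setpoint - 6.
Substituting into the actuator equation gives actuator = -3*setpoint - 2.
Substituting into the level equation gives level = 9*setpoint + 10.
Require 9*setpoint + 10 ≥ 46, so setpoint ≥ 4.
The smallest integer in [-2, 13] satisfying this is 4.

setpoint = 4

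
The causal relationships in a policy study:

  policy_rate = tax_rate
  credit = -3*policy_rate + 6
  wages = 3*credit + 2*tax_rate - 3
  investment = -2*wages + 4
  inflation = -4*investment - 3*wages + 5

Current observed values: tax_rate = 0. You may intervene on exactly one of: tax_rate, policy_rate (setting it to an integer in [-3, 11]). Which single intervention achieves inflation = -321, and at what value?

set tax_rate = 11

Intervening on tax_rate: with other inputs at their observed values, inflation = -35*tax_rate + 64. Solving for -321 gives tax_rate = 11, within [-3, 11].
Intervening on policy_rate: inflation = -45*policy_rate + 64. Reaching -321 requires policy_rate = 77/9, not an integer.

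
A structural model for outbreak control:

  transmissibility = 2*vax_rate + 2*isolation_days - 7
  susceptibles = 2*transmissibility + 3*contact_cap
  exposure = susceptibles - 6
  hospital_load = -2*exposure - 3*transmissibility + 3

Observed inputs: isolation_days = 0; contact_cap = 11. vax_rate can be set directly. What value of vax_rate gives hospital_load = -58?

Substituting into the transmissibility equation gives transmissibility = 2*vax_rate - 7.
Substituting into the susceptibles equation gives susceptibles = 4*vax_rate + 19.
Substituting into the exposure equation gives exposure = 4*vax_rate + 13.
Substituting into the hospital_load equation gives hospital_load = -14*vax_rate - 2.
Solve -14*vax_rate - 2 = -58: vax_rate = (-58 + 2) / -14 = 4.

vax_rate = 4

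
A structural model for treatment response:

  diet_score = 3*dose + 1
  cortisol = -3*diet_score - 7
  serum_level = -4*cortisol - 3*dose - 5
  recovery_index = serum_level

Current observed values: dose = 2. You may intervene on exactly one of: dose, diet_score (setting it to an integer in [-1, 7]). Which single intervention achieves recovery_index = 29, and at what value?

Intervening on dose: recovery_index = 33*dose + 35. Reaching 29 requires dose = -2/11, not an integer.
Intervening on diet_score: with other inputs at their observed values, recovery_index = 12*diet_score + 17. Solving for 29 gives diet_score = 1, within [-1, 7].

set diet_score = 1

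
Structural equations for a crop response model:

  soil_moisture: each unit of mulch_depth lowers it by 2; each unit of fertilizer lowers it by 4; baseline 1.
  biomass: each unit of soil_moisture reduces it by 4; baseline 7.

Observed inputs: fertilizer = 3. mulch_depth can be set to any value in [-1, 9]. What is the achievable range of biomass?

Substituting into the soil_moisture equation gives soil_moisture = -2*mulch_depth - 11.
Substituting into the biomass equation gives biomass = 8*mulch_depth + 51.
Linear in mulch_depth, so extremes are at the endpoints: mulch_depth = -1 gives biomass = 43; mulch_depth = 9 gives biomass = 123.

43 to 123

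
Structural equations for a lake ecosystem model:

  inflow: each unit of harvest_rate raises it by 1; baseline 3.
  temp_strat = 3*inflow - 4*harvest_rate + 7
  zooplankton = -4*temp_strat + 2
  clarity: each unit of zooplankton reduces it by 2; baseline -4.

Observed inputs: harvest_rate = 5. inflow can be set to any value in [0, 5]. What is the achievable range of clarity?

Intervening on inflow fixes its value directly, overriding its dependence on harvest_rate.
Substituting into the temp_strat equation gives temp_strat = 3*inflow - 13.
Substituting into the zooplankton equation gives zooplankton = -12*inflow + 54.
Substituting into the clarity equation gives clarity = 24*inflow - 112.
Linear in inflow, so extremes are at the endpoints: inflow = 0 gives clarity = -112; inflow = 5 gives clarity = 8.

-112 to 8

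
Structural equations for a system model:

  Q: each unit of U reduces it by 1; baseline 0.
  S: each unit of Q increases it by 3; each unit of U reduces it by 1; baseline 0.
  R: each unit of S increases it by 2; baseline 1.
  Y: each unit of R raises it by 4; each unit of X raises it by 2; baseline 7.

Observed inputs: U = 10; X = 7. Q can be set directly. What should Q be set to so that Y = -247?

Q = -8

Intervening on Q fixes its value directly, overriding its dependence on U.
Substituting into the S equation gives S = 3*Q - 10.
Substituting into the R equation gives R = 6*Q - 19.
Y becomes 24*Q - 55.
Solve 24*Q - 55 = -247: Q = (-247 + 55) / 24 = -8.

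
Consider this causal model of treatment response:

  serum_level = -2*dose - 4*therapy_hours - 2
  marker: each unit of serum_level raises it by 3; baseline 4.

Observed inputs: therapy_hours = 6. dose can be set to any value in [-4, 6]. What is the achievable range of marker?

-110 to -50

Substituting into the serum_level equation gives serum_level = -2*dose - 26.
marker becomes -6*dose - 74.
Linear in dose, so extremes are at the endpoints: dose = -4 gives marker = -50; dose = 6 gives marker = -110.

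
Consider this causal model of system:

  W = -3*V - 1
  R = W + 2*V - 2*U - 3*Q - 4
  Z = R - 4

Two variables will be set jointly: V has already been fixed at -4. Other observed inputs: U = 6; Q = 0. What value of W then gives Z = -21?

W = 7

With V held at -4:
Intervening on W fixes its value directly, overriding its dependence on V.
Substituting into the R equation gives R = W - 24.
Substituting into the Z equation gives Z = W - 28.
Solve W - 28 = -21: W = (-21 + 28) / 1 = 7.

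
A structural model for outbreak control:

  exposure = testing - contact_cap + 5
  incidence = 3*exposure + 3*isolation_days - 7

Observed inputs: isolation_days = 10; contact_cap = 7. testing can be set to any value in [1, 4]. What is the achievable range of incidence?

Substituting into the exposure equation gives exposure = testing - 2.
Substituting into the incidence equation gives incidence = 3*testing + 17.
Linear in testing, so extremes are at the endpoints: testing = 1 gives incidence = 20; testing = 4 gives incidence = 29.

20 to 29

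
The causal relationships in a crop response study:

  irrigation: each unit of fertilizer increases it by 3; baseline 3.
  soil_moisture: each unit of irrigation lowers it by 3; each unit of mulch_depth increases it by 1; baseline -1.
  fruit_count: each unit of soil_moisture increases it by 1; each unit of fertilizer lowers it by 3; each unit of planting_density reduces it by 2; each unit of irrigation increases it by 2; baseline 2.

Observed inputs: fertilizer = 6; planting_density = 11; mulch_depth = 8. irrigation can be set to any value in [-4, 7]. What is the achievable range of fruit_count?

Intervening on irrigation fixes its value directly, overriding its dependence on fertilizer.
Substituting into the soil_moisture equation gives soil_moisture = -3*irrigation + 7.
Substituting into the fruit_count equation gives fruit_count = -irrigation - 31.
Linear in irrigation, so extremes are at the endpoints: irrigation = -4 gives fruit_count = -27; irrigation = 7 gives fruit_count = -38.

-38 to -27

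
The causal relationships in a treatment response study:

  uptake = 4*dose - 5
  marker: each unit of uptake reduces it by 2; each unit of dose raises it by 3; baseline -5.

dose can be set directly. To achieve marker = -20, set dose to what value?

Substituting into the marker equation gives marker = -5*dose + 5.
Solve -5*dose + 5 = -20: dose = (-20 - 5) / -5 = 5.

dose = 5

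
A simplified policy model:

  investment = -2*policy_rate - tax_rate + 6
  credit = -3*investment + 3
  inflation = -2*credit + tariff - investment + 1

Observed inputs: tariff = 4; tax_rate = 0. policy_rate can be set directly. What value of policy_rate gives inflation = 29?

policy_rate = 0

Substituting into the investment equation gives investment = -2*policy_rate + 6.
credit becomes 6*policy_rate - 15.
Substituting into the inflation equation gives inflation = -10*policy_rate + 29.
Solve -10*policy_rate + 29 = 29: policy_rate = (29 - 29) / -10 = 0.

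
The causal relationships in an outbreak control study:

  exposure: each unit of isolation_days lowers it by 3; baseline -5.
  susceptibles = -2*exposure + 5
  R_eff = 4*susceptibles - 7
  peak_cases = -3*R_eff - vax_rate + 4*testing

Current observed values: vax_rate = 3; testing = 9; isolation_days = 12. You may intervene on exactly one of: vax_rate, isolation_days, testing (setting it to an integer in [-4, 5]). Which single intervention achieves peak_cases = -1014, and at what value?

Intervening on vax_rate: peak_cases = -vax_rate - 987. Reaching -1014 requires vax_rate = 27, outside [-4, 5].
Intervening on isolation_days: peak_cases = -72*isolation_days - 126. Reaching -1014 requires isolation_days = 37/3, not an integer.
Intervening on testing: with other inputs at their observed values, peak_cases = 4*testing - 1026. Solving for -1014 gives testing = 3, within [-4, 5].

set testing = 3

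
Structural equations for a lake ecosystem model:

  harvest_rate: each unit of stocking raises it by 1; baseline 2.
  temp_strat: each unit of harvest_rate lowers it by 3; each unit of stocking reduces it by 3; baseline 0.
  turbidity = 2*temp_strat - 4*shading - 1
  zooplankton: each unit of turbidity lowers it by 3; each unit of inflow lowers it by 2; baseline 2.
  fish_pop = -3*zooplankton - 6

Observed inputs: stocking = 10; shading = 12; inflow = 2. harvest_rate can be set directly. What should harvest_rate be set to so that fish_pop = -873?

Intervening on harvest_rate fixes its value directly, overriding its dependence on stocking.
Substituting into the temp_strat equation gives temp_strat = -3*harvest_rate - 30.
turbidity becomes -6*harvest_rate - 109.
Substituting into the zooplankton equation gives zooplankton = 18*harvest_rate + 325.
Substituting into the fish_pop equation gives fish_pop = -54*harvest_rate - 981.
Solve -54*harvest_rate - 981 = -873: harvest_rate = (-873 + 981) / -54 = -2.

harvest_rate = -2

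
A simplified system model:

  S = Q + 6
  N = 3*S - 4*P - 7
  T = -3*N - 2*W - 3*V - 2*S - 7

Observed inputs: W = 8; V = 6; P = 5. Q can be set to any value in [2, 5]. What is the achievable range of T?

-81 to -48

Substituting into the N equation gives N = 3*Q - 9.
Substituting into the T equation gives T = -11*Q - 26.
Linear in Q, so extremes are at the endpoints: Q = 2 gives T = -48; Q = 5 gives T = -81.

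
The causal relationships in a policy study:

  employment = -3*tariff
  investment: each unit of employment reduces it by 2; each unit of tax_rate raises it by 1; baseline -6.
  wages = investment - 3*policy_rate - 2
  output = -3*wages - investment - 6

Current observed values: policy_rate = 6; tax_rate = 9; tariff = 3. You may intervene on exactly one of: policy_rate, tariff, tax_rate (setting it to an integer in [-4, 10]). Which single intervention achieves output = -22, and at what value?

Intervening on policy_rate: output = 9*policy_rate - 84. Reaching -22 requires policy_rate = 62/9, not an integer.
Intervening on tariff: output = -24*tariff + 42. Reaching -22 requires tariff = 8/3, not an integer.
Intervening on tax_rate: with other inputs at their observed values, output = -4*tax_rate + 6. Solving for -22 gives tax_rate = 7, within [-4, 10].

set tax_rate = 7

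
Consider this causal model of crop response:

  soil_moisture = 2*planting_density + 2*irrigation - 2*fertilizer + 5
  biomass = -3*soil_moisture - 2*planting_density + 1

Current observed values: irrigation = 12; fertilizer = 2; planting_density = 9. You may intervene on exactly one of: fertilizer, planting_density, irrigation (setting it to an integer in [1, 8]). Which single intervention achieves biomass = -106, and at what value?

set planting_density = 4

Intervening on fertilizer: biomass = 6*fertilizer - 158. Reaching -106 requires fertilizer = 26/3, not an integer.
Intervening on planting_density: with other inputs at their observed values, biomass = -8*planting_density - 74. Solving for -106 gives planting_density = 4, within [1, 8].
Intervening on irrigation: biomass = -6*irrigation - 74. Reaching -106 requires irrigation = 16/3, not an integer.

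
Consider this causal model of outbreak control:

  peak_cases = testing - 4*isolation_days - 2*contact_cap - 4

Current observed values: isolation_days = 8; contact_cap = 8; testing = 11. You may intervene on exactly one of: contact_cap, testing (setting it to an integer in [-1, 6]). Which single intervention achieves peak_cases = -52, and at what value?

set testing = 0

Intervening on contact_cap: peak_cases = -2*contact_cap - 25. Reaching -52 requires contact_cap = 27/2, not an integer.
Intervening on testing: with other inputs at their observed values, peak_cases = testing - 52. Solving for -52 gives testing = 0, within [-1, 6].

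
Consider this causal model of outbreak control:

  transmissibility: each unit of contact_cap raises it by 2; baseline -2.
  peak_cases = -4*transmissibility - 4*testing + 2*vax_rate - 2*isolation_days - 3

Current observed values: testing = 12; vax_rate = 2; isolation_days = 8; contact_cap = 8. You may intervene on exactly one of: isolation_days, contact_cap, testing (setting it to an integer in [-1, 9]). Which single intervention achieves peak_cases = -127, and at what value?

Intervening on isolation_days: peak_cases = -2*isolation_days - 103. Reaching -127 requires isolation_days = 12, outside [-1, 9].
Intervening on contact_cap: with other inputs at their observed values, peak_cases = -8*contact_cap - 55. Solving for -127 gives contact_cap = 9, within [-1, 9].
Intervening on testing: peak_cases = -4*testing - 71. Reaching -127 requires testing = 14, outside [-1, 9].

set contact_cap = 9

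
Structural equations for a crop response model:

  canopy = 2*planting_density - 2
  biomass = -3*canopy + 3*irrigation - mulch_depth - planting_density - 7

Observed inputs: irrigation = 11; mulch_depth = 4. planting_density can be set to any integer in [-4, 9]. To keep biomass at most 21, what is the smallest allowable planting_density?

planting_density = 1

Substituting into the biomass equation gives biomass = -7*planting_density + 28.
Require -7*planting_density + 28 ≤ 21, so planting_density ≥ 1.
The smallest integer in [-4, 9] satisfying this is 1.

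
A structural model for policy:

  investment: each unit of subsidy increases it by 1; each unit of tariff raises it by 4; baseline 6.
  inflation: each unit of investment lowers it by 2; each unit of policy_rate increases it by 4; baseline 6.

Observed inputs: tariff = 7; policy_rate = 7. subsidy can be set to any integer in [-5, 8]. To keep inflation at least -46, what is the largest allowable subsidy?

Substituting into the investment equation gives investment = subsidy + 34.
inflation becomes -2*subsidy - 34.
Require -2*subsidy - 34 ≥ -46, so subsidy ≤ 6.
The largest integer in [-5, 8] satisfying this is 6.

subsidy = 6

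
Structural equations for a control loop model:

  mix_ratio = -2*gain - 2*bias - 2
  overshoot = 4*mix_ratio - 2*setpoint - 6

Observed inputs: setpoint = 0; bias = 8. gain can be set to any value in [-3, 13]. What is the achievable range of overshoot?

-182 to -54

Substituting into the mix_ratio equation gives mix_ratio = -2*gain - 18.
Substituting into the overshoot equation gives overshoot = -8*gain - 78.
Linear in gain, so extremes are at the endpoints: gain = -3 gives overshoot = -54; gain = 13 gives overshoot = -182.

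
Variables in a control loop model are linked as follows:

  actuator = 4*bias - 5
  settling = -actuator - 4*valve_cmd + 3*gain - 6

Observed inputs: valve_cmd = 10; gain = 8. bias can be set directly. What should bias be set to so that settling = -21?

bias = 1

Substituting into the settling equation gives settling = -4*bias - 17.
Solve -4*bias - 17 = -21: bias = (-21 + 17) / -4 = 1.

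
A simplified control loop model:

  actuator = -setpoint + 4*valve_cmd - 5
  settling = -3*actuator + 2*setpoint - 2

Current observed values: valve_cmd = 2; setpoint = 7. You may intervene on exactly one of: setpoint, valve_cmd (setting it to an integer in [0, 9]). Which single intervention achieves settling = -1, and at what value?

Intervening on setpoint: with other inputs at their observed values, settling = 5*setpoint - 11. Solving for -1 gives setpoint = 2, within [0, 9].
Intervening on valve_cmd: settling = -12*valve_cmd + 48. Reaching -1 requires valve_cmd = 49/12, not an integer.

set setpoint = 2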